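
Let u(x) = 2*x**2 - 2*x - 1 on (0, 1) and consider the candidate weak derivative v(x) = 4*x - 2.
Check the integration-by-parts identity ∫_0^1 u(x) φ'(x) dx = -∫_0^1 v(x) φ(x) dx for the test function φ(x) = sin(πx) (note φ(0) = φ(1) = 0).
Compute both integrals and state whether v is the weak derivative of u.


LHS = 0, RHS = 0. Yes, v = u' weakly.

u(x) = 2*x**2 - 2*x - 1, classical derivative u'(x) = 4*x - 2.
φ(x) = sin(πx), so φ'(x) = π*cos(π*x).
Note φ(0) = φ(1) = 0, so the boundary term u·φ vanishes.
LHS = ∫_0^1 u(x) φ'(x) dx = ∫_0^1 (2*π*x^2*cos(π*x) - 2*π*x*cos(π*x) - π*cos(π*x)) dx. Term by term:
  ∫_0^1 -π*cos(π*x) dx = 0;  ∫_0^1 -2*π*x*cos(π*x) dx = 4/π;  ∫_0^1 2*π*x^2*cos(π*x) dx = -4/π.
Sum: 0 + 4/π − 4/π = 0.
So LHS = 0.
∫_0^1 v(x) φ(x) dx = ∫_0^1 (4*x*sin(π*x) - 2*sin(π*x)) dx. Term by term:
  ∫_0^1 -2*sin(π*x) dx = -4/π;  ∫_0^1 4*x*sin(π*x) dx = 4/π.
Sum: -4/π + 4/π = 0.
So RHS = -∫_0^1 v(x) φ(x) dx = 0.
LHS = RHS, so the identity holds for this test φ.
Moreover u is smooth here and v(x) = u'(x) = 4*x - 2 pointwise, so the identity holds for every test function. Hence v is the weak derivative of u.


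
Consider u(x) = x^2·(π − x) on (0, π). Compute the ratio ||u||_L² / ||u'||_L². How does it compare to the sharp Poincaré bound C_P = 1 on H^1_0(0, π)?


||u||_L² / ||u'||_L² = sqrt(14)*π/14 < C_P = 1.

u(x) = x^2·(π − x), so u'(x) = x*(-3*x + 2*π).
u(x) = x^2·(π − x) vanishes at x = 0 and x = π, so u ∈ H^1_0(0, π). Differentiate via the product rule and integrate the resulting polynomials term by term.
  ∫_0^π u² dx = ∫_0^π (x^6 - 2*π*x^5 + π^2*x^4) dx. Term by term:
    ∫_0^π x^6 dx = π^7/7;  ∫_0^π -2*π*x^5 dx = -π^7/3;  ∫_0^π π^2*x^4 dx = π^7/5.
  Sum: π^7/7 − π^7/3 + π^7/5 = π^7/105.
  ∫_0^π (u')² dx = ∫_0^π (9*x^4 - 12*π*x^3 + 4*π^2*x^2) dx. Term by term:
    ∫_0^π 9*x^4 dx = 9*π^5/5;  ∫_0^π -12*π*x^3 dx = -3*π^5;  ∫_0^π 4*π^2*x^2 dx = 4*π^5/3.
  Sum: 9*π^5/5 − 3*π^5 + 4*π^5/3 = 2*π^5/15.
∫_0^π u² dx = π^7/105, so ||u||_L² = sqrt(105)*π^(7/2)/105.
∫_0^π (u')² dx = 2*π^5/15, so ||u'||_L² = sqrt(30)*π^(5/2)/15.
Ratio ||u||_L² / ||u'||_L² = sqrt(14)*π/14.
Sharp Poincaré constant on H^1_0(0, π) is C_P = L/π = 1, achieved by sin(x).
A polynomial bump cannot attain the sharp Poincaré constant (only the first sine eigenfunction does), so the ratio is strictly less than C_P, consistent with ||u||_L² ≤ C_P ||u'||_L².


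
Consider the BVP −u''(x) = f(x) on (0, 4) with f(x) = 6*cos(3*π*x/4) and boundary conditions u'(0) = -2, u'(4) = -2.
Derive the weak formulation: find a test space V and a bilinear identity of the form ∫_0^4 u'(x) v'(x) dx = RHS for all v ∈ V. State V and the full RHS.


V = H^1(0, 4) (v unrestricted at boundary; u is determined up to an additive constant); weak form: ∫_0^4 u'v' dx = ∫_0^4 (6*cos(3*π*x/4)) v dx − 2·v(4) + 2·v(0) for all v ∈ V.

Multiply both sides by a test function v and integrate from 0 to 4:
  ∫_0^4 −u''(x) v(x) dx = ∫_0^4 f(x) v(x) dx.
Integrate the LHS by parts once:
  ∫_0^4 −u'' v dx = −[u'(x) v(x)]_0^4 + ∫_0^4 u'(x) v'(x) dx.
Thus ∫_0^4 u'(x) v'(x) dx = ∫_0^4 f(x) v(x) dx + [u'(x) v(x)]_0^4.
Choose V so that boundary terms are either known or forced to vanish.
u has inhomogeneous Neumann u'(0) = -2, u'(4) = -2. [u' v]_0^4 = (-2)·v(4) − (-2)·v(0) = − 2·v(4) + 2·v(0). Take V = H^1(0, 4); boundary term becomes part of RHS.
Weak formulation: find u (satisfying any essential BC) such that ∫_0^4 u'(x) v'(x) dx = ∫_0^4 f v dx − 2·v(4) + 2·v(0) for all v ∈ V (Neumann data are natural BCs: they enter the RHS as boundary terms).
Substituting f(x) = 6*cos(3*π*x/4), the right-hand side is ∫_0^4 (6*cos(3*π*x/4)) v dx − 2·v(4) + 2·v(0).
Compatibility check (pure Neumann): taking v ≡ 1 ∈ V gives 0 = ∫_0^4 f dx + (-2) − (-2), i.e. ∫_0^4 f dx must equal u'(0) − u'(4) = 0. Indeed ∫_0^4 (6*cos(3*π*x/4)) dx = 0, so the data are compatible. The solution is then unique only up to an additive constant (fix it e.g. by requiring ∫_0^4 u dx = 0).


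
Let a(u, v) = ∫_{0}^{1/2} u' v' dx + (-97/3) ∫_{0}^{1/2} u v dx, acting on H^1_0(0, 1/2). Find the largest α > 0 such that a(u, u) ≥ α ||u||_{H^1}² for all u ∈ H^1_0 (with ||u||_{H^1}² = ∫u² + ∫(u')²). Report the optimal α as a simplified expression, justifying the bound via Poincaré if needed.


α = (-97 + 12*π^2)/(3*(1 + 4*π^2))

Coercivity of a(·,·) on H^1_0(0, 1/2) means a(u, u) ≥ α ||u||_{H^1}² for every u ∈ H^1_0.
The interval has length L = 1/2, and Poincaré/coercivity depend only on L. Here a(u, u) = ∫(u')² + (-97/3)·∫u².
Here c = -97/3 < 0 with |c| < (π/L)² = 4*π^2, so coercivity still holds. The condition a(u,u) ≥ α||u||_{H^1}² reads (1−α)∫(u')² ≥ (α−c)∫u². Any admissible α is ≤ 1 (rapidly oscillating u have ∫u²/∫(u')² → 0), and α = 1 would force 0 ≥ (1−c)∫u², impossible since c < 1; so 1−α > 0. By the sharp Poincaré inequality on H^1_0 of an interval of length L, ∫(u')² ≥ (π/L)²∫u² with equality for the first sine mode sin(π(x−x₀)/L) (x₀ the left endpoint), so the inequality holds for all u iff (1−α)(π/L)² ≥ α − c, i.e. α ≤ ((π/L)² + c)/((π/L)² + 1) = (1 + c(L/π)²)/(1 + (L/π)²). (Direct route, valid since c ≤ 0: Poincaré gives c∫u² ≥ c(L/π)²∫(u')², so a(u,u) ≥ (1 + c(L/π)²)∫(u')², while ||u||_{H^1}² ≤ (1 + (L/π)²)∫(u')²; dividing yields the same α.) With (π/L)² = 4*π^2 and c = -97/3, the largest admissible constant is α = ((π/L)² + c)/((π/L)² + 1).
Simplifying, α = (-97 + 12*π^2)/(3*(1 + 4*π^2)).


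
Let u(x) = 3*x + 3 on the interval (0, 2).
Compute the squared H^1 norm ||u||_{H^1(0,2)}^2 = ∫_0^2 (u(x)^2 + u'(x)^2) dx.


||u||_{H^1}^2 = 96

The H^1 norm (squared) on an interval (0, L) is
  ||u||_{H^1}^2 = ∫_0^L u(x)^2 dx + ∫_0^L u'(x)^2 dx.
Compute u'(x) = 3.
Then u(x)^2 = 9*x**2 + 18*x + 9 and u'(x)^2 = 9.
Integrate each monomial from 0 to 2 using ∫_0^2 c·x^n dx = c·2^(n+1)/(n+1):
  ∫_0^2 u(x)^2 dx = ∫_0^2 (9*x^2 + 18*x + 9) dx. Term by term:
    ∫_0^2 9*x^2 dx = 24;  ∫_0^2 18*x dx = 36;  ∫_0^2 9 dx = 18.
  Sum: 24 + 36 + 18 = 78.
  ∫_0^2 u'(x)^2 dx = ∫_0^2 (9) dx. Term by term:
    ∫_0^2 9 dx = 18.
Adding: ||u||_{H^1}^2 = 78 + 18 = 96.


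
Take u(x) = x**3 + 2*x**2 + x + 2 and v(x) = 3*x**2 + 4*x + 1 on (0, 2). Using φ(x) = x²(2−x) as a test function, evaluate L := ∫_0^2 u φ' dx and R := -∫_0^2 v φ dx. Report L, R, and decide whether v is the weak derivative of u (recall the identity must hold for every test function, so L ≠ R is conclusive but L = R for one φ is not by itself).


LHS = -212/15, RHS = -212/15. Yes, v = u' weakly.

u(x) = x**3 + 2*x**2 + x + 2, classical derivative u'(x) = 3*x**2 + 4*x + 1.
φ(x) = x²(2−x), so φ'(x) = x*(4 - 3*x).
Note φ(0) = φ(2) = 0, so the boundary term u·φ vanishes.
LHS = ∫_0^2 u(x) φ'(x) dx = ∫_0^2 (-3*x^5 - 2*x^4 + 5*x^3 - 2*x^2 + 8*x) dx. Term by term:
  ∫_0^2 -3*x^5 dx = -32;  ∫_0^2 -2*x^4 dx = -64/5;  ∫_0^2 5*x^3 dx = 20;
  ∫_0^2 -2*x^2 dx = -16/3;  ∫_0^2 8*x dx = 16.
Sum: -32 − 64/5 + 20 − 16/3 + 16 = -212/15.
So LHS = -212/15.
∫_0^2 v(x) φ(x) dx = ∫_0^2 (-3*x^5 + 2*x^4 + 7*x^3 + 2*x^2) dx. Term by term:
  ∫_0^2 -3*x^5 dx = -32;  ∫_0^2 2*x^4 dx = 64/5;  ∫_0^2 7*x^3 dx = 28;
  ∫_0^2 2*x^2 dx = 16/3.
Sum: -32 + 64/5 + 28 + 16/3 = 212/15.
So RHS = -∫_0^2 v(x) φ(x) dx = -212/15.
LHS = RHS, so the identity holds for this test φ.
Moreover u is smooth here and v(x) = u'(x) = 3*x**2 + 4*x + 1 pointwise, so the identity holds for every test function. Hence v is the weak derivative of u.


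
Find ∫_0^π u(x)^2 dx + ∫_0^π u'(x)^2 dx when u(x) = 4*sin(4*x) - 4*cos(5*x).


||u||_{H^1(0,π)}^2 = 6656/9 + 344*π

u'(x) = 20*sin(5*x) + 16*cos(4*x).
Expand u² and (u')² and integrate term by term on (0, π), using: for integers n ≥ 1, ∫_0^π sin²(nx) dx = ∫_0^π cos²(nx) dx = π/2; for n ≠ n', ∫_0^π sin(nx)sin(n'x) dx = ∫_0^π cos(nx)cos(n'x) dx = 0; and by product-to-sum, ∫_0^π sin(nx)cos(n'x) dx = ½∫_0^π [sin((n+n')x) + sin((n−n')x)] dx, which is 0 when n+n' is even and 2n/(n²−n'²) when n+n' is odd (it need not vanish on (0, π)).
  u² squared terms: (-4)²·∫cos(5x)² dx = 16·π/2 = 8*π;  (4)²·∫sin(4x)² dx = 16·π/2 = 8*π.
  u² cross terms: 2·(-4)·(4)·∫cos(5x)·sin(4x) dx = -32·(-8/9) = 256/9.
  So ∫_0^π u² dx = 8*π + 8*π + 256/9 = 256/9 + 16*π.
  (u')² squared terms: (16)²·∫cos(4x)² dx = 256·π/2 = 128*π;  (20)²·∫sin(5x)² dx = 400·π/2 = 200*π.
  (u')² cross terms: 2·(16)·(20)·∫cos(4x)·sin(5x) dx = 640·(10/9) = 6400/9.
  So ∫_0^π (u')² dx = 128*π + 200*π + 6400/9 = 6400/9 + 328*π.
||u||_{H^1}^2 = (256/9 + 16*π) + (6400/9 + 328*π) = 6656/9 + 344*π.


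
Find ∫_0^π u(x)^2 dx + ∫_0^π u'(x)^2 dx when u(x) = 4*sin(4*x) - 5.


||u||_{H^1(0,π)}^2 = 161*π

u'(x) = 16*cos(4*x).
Expand u² and (u')² and integrate term by term on (0, π), using: for integers n ≥ 1, ∫_0^π sin²(nx) dx = ∫_0^π cos²(nx) dx = π/2; for n ≠ n', ∫_0^π sin(nx)sin(n'x) dx = ∫_0^π cos(nx)cos(n'x) dx = 0; and by product-to-sum, ∫_0^π sin(nx)cos(n'x) dx = ½∫_0^π [sin((n+n')x) + sin((n−n')x)] dx, which is 0 when n+n' is even and 2n/(n²−n'²) when n+n' is odd (it need not vanish on (0, π)). For the constant mode: ∫_0^π 1 dx = π, ∫_0^π cos(nx) dx = 0, ∫_0^π sin(nx) dx = (1−(−1)^n)/n.
  u² squared terms: (-5)²·∫1 dx = 25·π = 25*π;  (4)²·∫sin(4x)² dx = 16·π/2 = 8*π.
  u² cross terms: 2·(-5)·(4)·∫1·sin(4x) dx = -40·(0) = 0.
  So ∫_0^π u² dx = 25*π + 8*π + 0 = 33*π.
  (u')² squared terms: (16)²·∫cos(4x)² dx = 256·π/2 = 128*π.
  So ∫_0^π (u')² dx = 128*π.
||u||_{H^1}^2 = (33*π) + (128*π) = 161*π.


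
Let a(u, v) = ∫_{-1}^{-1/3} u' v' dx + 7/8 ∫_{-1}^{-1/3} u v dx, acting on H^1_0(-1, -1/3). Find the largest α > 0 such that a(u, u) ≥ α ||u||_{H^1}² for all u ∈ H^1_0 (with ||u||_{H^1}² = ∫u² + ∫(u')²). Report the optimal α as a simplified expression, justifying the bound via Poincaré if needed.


α = (7 + 18*π^2)/(2*(4 + 9*π^2))

Coercivity of a(·,·) on H^1_0(-1, -1/3) means a(u, u) ≥ α ||u||_{H^1}² for every u ∈ H^1_0.
The interval has length L = 2/3, and Poincaré/coercivity depend only on L. Here a(u, u) = ∫(u')² + (7/8)·∫u².
Here 0 < c = 7/8 < 1. The condition a(u,u) ≥ α||u||_{H^1}² reads (1−α)∫(u')² ≥ (α−c)∫u². Any admissible α is ≤ 1 (rapidly oscillating u have ∫u²/∫(u')² → 0), and α = 1 would force 0 ≥ (1−c)∫u², impossible since c < 1; so 1−α > 0. By the sharp Poincaré inequality on H^1_0 of an interval of length L, ∫(u')² ≥ (π/L)²∫u² with equality for the first sine mode sin(π(x−x₀)/L) (x₀ the left endpoint), so the inequality holds for all u iff (1−α)(π/L)² ≥ α − c, i.e. α ≤ ((π/L)² + c)/((π/L)² + 1) = (1 + c(L/π)²)/(1 + (L/π)²). With (π/L)² = 9*π^2/4 and c = 7/8, the largest admissible constant is α = ((π/L)² + c)/((π/L)² + 1).
Simplifying, α = (7 + 18*π^2)/(2*(4 + 9*π^2)).


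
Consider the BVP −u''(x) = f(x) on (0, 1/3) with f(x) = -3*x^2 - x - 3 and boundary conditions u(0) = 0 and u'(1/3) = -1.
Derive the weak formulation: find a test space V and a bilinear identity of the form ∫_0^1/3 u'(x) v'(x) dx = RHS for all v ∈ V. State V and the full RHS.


V = {v ∈ H^1(0, 1/3) : v(0) = 0} (test functions vanish at x = 0 where u is specified); weak form: ∫_0^1/3 u'v' dx = ∫_0^1/3 (-3*x^2 - x - 3) v dx − v(1/3) for all v ∈ V.

Multiply both sides by a test function v and integrate from 0 to 1/3:
  ∫_0^1/3 −u''(x) v(x) dx = ∫_0^1/3 f(x) v(x) dx.
Integrate the LHS by parts once:
  ∫_0^1/3 −u'' v dx = −[u'(x) v(x)]_0^1/3 + ∫_0^1/3 u'(x) v'(x) dx.
Thus ∫_0^1/3 u'(x) v'(x) dx = ∫_0^1/3 f(x) v(x) dx + [u'(x) v(x)]_0^1/3.
Choose V so that boundary terms are either known or forced to vanish.
Mixed BC: u(0) = 0 (Dirichlet) and u'(1/3) = -1 (Neumann). Define V = {v ∈ H^1(0, 1/3) : v(0) = 0}. Then [u' v]_0^1/3 = u'(1/3)·v(1/3) − u'(0)·0 = − v(1/3).
Weak formulation: find u (satisfying any essential BC) such that ∫_0^1/3 u'(x) v'(x) dx = ∫_0^1/3 f v dx − v(1/3) for all v ∈ V (Dirichlet at 0 absorbed into V; Neumann datum at x = 1/3 contributes the boundary term).
Substituting f(x) = -3*x^2 - x - 3, the right-hand side is ∫_0^1/3 (-3*x^2 - x - 3) v dx − v(1/3).


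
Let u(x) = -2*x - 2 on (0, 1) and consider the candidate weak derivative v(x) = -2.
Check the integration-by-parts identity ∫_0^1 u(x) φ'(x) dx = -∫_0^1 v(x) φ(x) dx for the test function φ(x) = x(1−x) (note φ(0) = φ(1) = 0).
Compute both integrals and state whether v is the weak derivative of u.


LHS = 1/3, RHS = 1/3. Yes, v = u' weakly.

u(x) = -2*x - 2, classical derivative u'(x) = -2.
φ(x) = x(1−x), so φ'(x) = 1 - 2*x.
Note φ(0) = φ(1) = 0, so the boundary term u·φ vanishes.
LHS = ∫_0^1 u(x) φ'(x) dx = ∫_0^1 (4*x^2 + 2*x - 2) dx. Term by term:
  ∫_0^1 4*x^2 dx = 4/3;  ∫_0^1 2*x dx = 1;  ∫_0^1 -2 dx = -2.
Sum: 4/3 + 1 − 2 = 1/3.
So LHS = 1/3.
∫_0^1 v(x) φ(x) dx = ∫_0^1 (2*x^2 - 2*x) dx. Term by term:
  ∫_0^1 2*x^2 dx = 2/3;  ∫_0^1 -2*x dx = -1.
Sum: 2/3 − 1 = -1/3.
So RHS = -∫_0^1 v(x) φ(x) dx = 1/3.
LHS = RHS, so the identity holds for this test φ.
Moreover u is smooth here and v(x) = u'(x) = -2 pointwise, so the identity holds for every test function. Hence v is the weak derivative of u.


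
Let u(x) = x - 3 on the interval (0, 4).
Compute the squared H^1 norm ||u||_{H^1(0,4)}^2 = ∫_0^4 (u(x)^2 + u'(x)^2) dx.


||u||_{H^1}^2 = 40/3

The H^1 norm (squared) on an interval (0, L) is
  ||u||_{H^1}^2 = ∫_0^L u(x)^2 dx + ∫_0^L u'(x)^2 dx.
Compute u'(x) = 1.
Then u(x)^2 = x**2 - 6*x + 9 and u'(x)^2 = 1.
Integrate each monomial from 0 to 4 using ∫_0^4 c·x^n dx = c·4^(n+1)/(n+1):
  ∫_0^4 u(x)^2 dx = ∫_0^4 (x^2 - 6*x + 9) dx. Term by term:
    ∫_0^4 x^2 dx = 64/3;  ∫_0^4 -6*x dx = -48;  ∫_0^4 9 dx = 36.
  Sum: 64/3 − 48 + 36 = 28/3.
  ∫_0^4 u'(x)^2 dx = ∫_0^4 (1) dx. Term by term:
    ∫_0^4 1 dx = 4.
Adding: ||u||_{H^1}^2 = 28/3 + 4 = 40/3.


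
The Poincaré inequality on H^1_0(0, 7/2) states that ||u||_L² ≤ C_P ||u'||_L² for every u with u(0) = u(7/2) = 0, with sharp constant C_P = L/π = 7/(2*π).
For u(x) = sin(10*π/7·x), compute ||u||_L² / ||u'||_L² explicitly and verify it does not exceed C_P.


||u||_L² / ||u'||_L² = 7/(10*π) < C_P = 7/(2*π).

u(x) = sin(10*π/7·x), so u'(x) = 10*π*cos(10*π*x/7)/7.
Writing u(x) = A·sin(kπx/L) with A = 1 and k = 5, use ∫_0^L sin²(kπx/L) dx = L/2 and ∫_0^L cos²(kπx/L) dx = L/2.
u² = 1·sin²(10*π/7·x) and (u')² = 100*π^2/49·cos²(10*π/7·x), and each of sin², cos² integrates to L/2 = 7/4 over (0, 7/2).
∫_0^7/2 u² dx = 7/4, so ||u||_L² = sqrt(7)/2.
∫_0^7/2 (u')² dx = 25*π^2/7, so ||u'||_L² = 5*sqrt(7)*π/7.
Ratio ||u||_L² / ||u'||_L² = 7/(10*π).
Sharp Poincaré constant on H^1_0(0, 7/2) is C_P = L/π = 7/(2*π), achieved by sin(2*π/7·x).
This is the k = 5 harmonic; the ratio L/(kπ) is strictly less than C_P = L/π, consistent with the sharp inequality ||u||_L² ≤ C_P ||u'||_L².


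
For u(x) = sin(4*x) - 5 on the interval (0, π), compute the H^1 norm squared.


||u||_{H^1(0,π)}^2 = 67*π/2

u'(x) = 4*cos(4*x).
Expand u² and (u')² and integrate term by term on (0, π), using: for integers n ≥ 1, ∫_0^π sin²(nx) dx = ∫_0^π cos²(nx) dx = π/2; for n ≠ n', ∫_0^π sin(nx)sin(n'x) dx = ∫_0^π cos(nx)cos(n'x) dx = 0; and by product-to-sum, ∫_0^π sin(nx)cos(n'x) dx = ½∫_0^π [sin((n+n')x) + sin((n−n')x)] dx, which is 0 when n+n' is even and 2n/(n²−n'²) when n+n' is odd (it need not vanish on (0, π)). For the constant mode: ∫_0^π 1 dx = π, ∫_0^π cos(nx) dx = 0, ∫_0^π sin(nx) dx = (1−(−1)^n)/n.
  u² squared terms: (-5)²·∫1 dx = 25·π = 25*π;  (1)²·∫sin(4x)² dx = 1·π/2 = π/2.
  u² cross terms: 2·(-5)·(1)·∫1·sin(4x) dx = -10·(0) = 0.
  So ∫_0^π u² dx = 25*π + π/2 + 0 = 51*π/2.
  (u')² squared terms: (4)²·∫cos(4x)² dx = 16·π/2 = 8*π.
  So ∫_0^π (u')² dx = 8*π.
||u||_{H^1}^2 = (51*π/2) + (8*π) = 67*π/2.


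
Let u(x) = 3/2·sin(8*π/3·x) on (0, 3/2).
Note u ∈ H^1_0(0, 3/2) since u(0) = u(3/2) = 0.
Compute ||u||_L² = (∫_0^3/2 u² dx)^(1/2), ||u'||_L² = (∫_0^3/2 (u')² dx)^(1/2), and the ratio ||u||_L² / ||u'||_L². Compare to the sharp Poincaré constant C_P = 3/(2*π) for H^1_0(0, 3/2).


||u||_L² / ||u'||_L² = 3/(8*π) < C_P = 3/(2*π).

u(x) = 3/2·sin(8*π/3·x), so u'(x) = 4*π*cos(8*π*x/3).
Writing u(x) = A·sin(kπx/L) with A = 3/2 and k = 4, use ∫_0^L sin²(kπx/L) dx = L/2 and ∫_0^L cos²(kπx/L) dx = L/2.
u² = 9/4·sin²(8*π/3·x) and (u')² = 16*π^2·cos²(8*π/3·x), and each of sin², cos² integrates to L/2 = 3/4 over (0, 3/2).
∫_0^3/2 u² dx = 27/16, so ||u||_L² = 3*sqrt(3)/4.
∫_0^3/2 (u')² dx = 12*π^2, so ||u'||_L² = 2*sqrt(3)*π.
Ratio ||u||_L² / ||u'||_L² = 3/(8*π).
Sharp Poincaré constant on H^1_0(0, 3/2) is C_P = L/π = 3/(2*π), achieved by sin(2*π/3·x).
This is the k = 4 harmonic; the ratio L/(kπ) is strictly less than C_P = L/π, consistent with the sharp inequality ||u||_L² ≤ C_P ||u'||_L².


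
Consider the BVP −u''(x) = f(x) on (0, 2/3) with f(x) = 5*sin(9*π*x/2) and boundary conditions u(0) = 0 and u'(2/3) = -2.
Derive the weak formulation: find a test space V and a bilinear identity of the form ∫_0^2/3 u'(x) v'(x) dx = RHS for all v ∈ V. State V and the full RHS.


V = {v ∈ H^1(0, 2/3) : v(0) = 0} (test functions vanish at x = 0 where u is specified); weak form: ∫_0^2/3 u'v' dx = ∫_0^2/3 (5*sin(9*π*x/2)) v dx − 2·v(2/3) for all v ∈ V.

Multiply both sides by a test function v and integrate from 0 to 2/3:
  ∫_0^2/3 −u''(x) v(x) dx = ∫_0^2/3 f(x) v(x) dx.
Integrate the LHS by parts once:
  ∫_0^2/3 −u'' v dx = −[u'(x) v(x)]_0^2/3 + ∫_0^2/3 u'(x) v'(x) dx.
Thus ∫_0^2/3 u'(x) v'(x) dx = ∫_0^2/3 f(x) v(x) dx + [u'(x) v(x)]_0^2/3.
Choose V so that boundary terms are either known or forced to vanish.
Mixed BC: u(0) = 0 (Dirichlet) and u'(2/3) = -2 (Neumann). Define V = {v ∈ H^1(0, 2/3) : v(0) = 0}. Then [u' v]_0^2/3 = u'(2/3)·v(2/3) − u'(0)·0 = − 2·v(2/3).
Weak formulation: find u (satisfying any essential BC) such that ∫_0^2/3 u'(x) v'(x) dx = ∫_0^2/3 f v dx − 2·v(2/3) for all v ∈ V (Dirichlet at 0 absorbed into V; Neumann datum at x = 2/3 contributes the boundary term).
Substituting f(x) = 5*sin(9*π*x/2), the right-hand side is ∫_0^2/3 (5*sin(9*π*x/2)) v dx − 2·v(2/3).


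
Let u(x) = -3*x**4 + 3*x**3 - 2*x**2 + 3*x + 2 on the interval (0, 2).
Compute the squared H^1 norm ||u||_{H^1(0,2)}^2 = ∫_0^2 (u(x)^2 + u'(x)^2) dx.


||u||_{H^1}^2 = 119834/105

The H^1 norm (squared) on an interval (0, L) is
  ||u||_{H^1}^2 = ∫_0^L u(x)^2 dx + ∫_0^L u'(x)^2 dx.
Compute u'(x) = -12*x**3 + 9*x**2 - 4*x + 3.
Then u(x)^2 = 9*x**8 - 18*x**7 + 21*x**6 - 30*x**5 + 10*x**4 + x**2 + 12*x + 4 and u'(x)^2 = 144*x**6 - 216*x**5 + 177*x**4 - 144*x**3 + 70*x**2 - 24*x + 9.
Integrate each monomial from 0 to 2 using ∫_0^2 c·x^n dx = c·2^(n+1)/(n+1):
  ∫_0^2 u(x)^2 dx = ∫_0^2 (9*x^8 - 18*x^7 + 21*x^6 - 30*x^5 + 10*x^4 + x^2 + 12*x + 4) dx. Term by term:
    ∫_0^2 9*x^8 dx = 512;  ∫_0^2 -18*x^7 dx = -576;  ∫_0^2 21*x^6 dx = 384;
    ∫_0^2 -30*x^5 dx = -320;  ∫_0^2 10*x^4 dx = 64;  ∫_0^2 x^2 dx = 8/3;
    ∫_0^2 12*x dx = 24;  ∫_0^2 4 dx = 8.
  Sum: 512 − 576 + 384 − 320 + 64 + 8/3 + 24 + 8 = 296/3.
  ∫_0^2 u'(x)^2 dx = ∫_0^2 (144*x^6 - 216*x^5 + 177*x^4 - 144*x^3 + 70*x^2 - 24*x + 9) dx. Term by term:
    ∫_0^2 144*x^6 dx = 18432/7;  ∫_0^2 -216*x^5 dx = -2304;  ∫_0^2 177*x^4 dx = 5664/5;
    ∫_0^2 -144*x^3 dx = -576;  ∫_0^2 70*x^2 dx = 560/3;  ∫_0^2 -24*x dx = -48;
    ∫_0^2 9 dx = 18.
  Sum: 18432/7 − 2304 + 5664/5 − 576 + 560/3 − 48 + 18 = 109474/105.
Adding: ||u||_{H^1}^2 = 296/3 + 109474/105 = 119834/105.


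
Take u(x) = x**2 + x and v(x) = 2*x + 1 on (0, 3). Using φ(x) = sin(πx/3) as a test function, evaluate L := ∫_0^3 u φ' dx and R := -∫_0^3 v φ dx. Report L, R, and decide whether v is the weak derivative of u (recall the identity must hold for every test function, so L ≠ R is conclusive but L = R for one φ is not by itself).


LHS = -24/π, RHS = -24/π. Yes, v = u' weakly.

u(x) = x**2 + x, classical derivative u'(x) = 2*x + 1.
φ(x) = sin(πx/3), so φ'(x) = π*cos(π*x/3)/3.
Note φ(0) = φ(3) = 0, so the boundary term u·φ vanishes.
LHS = ∫_0^3 u(x) φ'(x) dx = ∫_0^3 (π*x^2*cos(π*x/3)/3 + π*x*cos(π*x/3)/3) dx. Term by term:
  ∫_0^3 π*x*cos(π*x/3)/3 dx = -6/π;  ∫_0^3 π*x^2*cos(π*x/3)/3 dx = -18/π.
Sum: -6/π − 18/π = -24/π.
So LHS = -24/π.
∫_0^3 v(x) φ(x) dx = ∫_0^3 (2*x*sin(π*x/3) + sin(π*x/3)) dx. Term by term:
  ∫_0^3 2*x*sin(π*x/3) dx = 18/π;  ∫_0^3 sin(π*x/3) dx = 6/π.
Sum: 18/π + 6/π = 24/π.
So RHS = -∫_0^3 v(x) φ(x) dx = -24/π.
LHS = RHS, so the identity holds for this test φ.
Moreover u is smooth here and v(x) = u'(x) = 2*x + 1 pointwise, so the identity holds for every test function. Hence v is the weak derivative of u.


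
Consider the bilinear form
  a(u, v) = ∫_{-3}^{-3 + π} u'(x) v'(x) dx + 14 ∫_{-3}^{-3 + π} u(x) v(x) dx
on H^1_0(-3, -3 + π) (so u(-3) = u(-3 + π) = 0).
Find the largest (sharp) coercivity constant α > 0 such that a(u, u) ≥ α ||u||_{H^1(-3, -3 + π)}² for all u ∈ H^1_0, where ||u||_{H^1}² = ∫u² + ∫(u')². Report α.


α = 1

Coercivity of a(·,·) on H^1_0(-3, -3 + π) means a(u, u) ≥ α ||u||_{H^1}² for every u ∈ H^1_0.
The interval has length L = π, and Poincaré/coercivity depend only on L. Here a(u, u) = ∫(u')² + (14)·∫u².
Here c = 14 ≥ 1, so a(u,u) = ∫(u')² + c∫u² ≥ ∫(u')² + ∫u² = ||u||_{H^1}², i.e. α = 1 works. No larger α is possible: a(u,u) ≥ α||u||_{H^1}² means (1−α)∫(u')² ≥ (α−c)∫u², and for the modes u_n = sin(nπ(x−x₀)/L) (x₀ the left endpoint) one has ∫u_n²/∫(u_n')² = (L/(nπ))² → 0, so a(u_n,u_n)/||u_n||_{H^1}² → 1. Hence the optimal constant is α = 1.
Therefore α = 1.


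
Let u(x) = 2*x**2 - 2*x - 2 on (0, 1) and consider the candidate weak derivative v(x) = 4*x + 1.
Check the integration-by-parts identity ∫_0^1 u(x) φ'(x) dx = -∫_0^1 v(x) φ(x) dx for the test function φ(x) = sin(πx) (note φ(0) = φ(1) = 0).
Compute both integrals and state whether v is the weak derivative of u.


LHS = 0, RHS = -6/π. No, v is not the weak derivative of u.

u(x) = 2*x**2 - 2*x - 2, classical derivative u'(x) = 4*x - 2.
φ(x) = sin(πx), so φ'(x) = π*cos(π*x).
Note φ(0) = φ(1) = 0, so the boundary term u·φ vanishes.
LHS = ∫_0^1 u(x) φ'(x) dx = ∫_0^1 (2*π*x^2*cos(π*x) - 2*π*x*cos(π*x) - 2*π*cos(π*x)) dx. Term by term:
  ∫_0^1 -2*π*cos(π*x) dx = 0;  ∫_0^1 -2*π*x*cos(π*x) dx = 4/π;  ∫_0^1 2*π*x^2*cos(π*x) dx = -4/π.
Sum: 0 + 4/π − 4/π = 0.
So LHS = 0.
∫_0^1 v(x) φ(x) dx = ∫_0^1 (4*x*sin(π*x) + sin(π*x)) dx. Term by term:
  ∫_0^1 4*x*sin(π*x) dx = 4/π;  ∫_0^1 sin(π*x) dx = 2/π.
Sum: 4/π + 2/π = 6/π.
So RHS = -∫_0^1 v(x) φ(x) dx = -6/π.
LHS − RHS = 6/π ≠ 0, so the identity fails.
(For a valid weak derivative the identity must hold for EVERY test function, in particular this one. The failure shows v is NOT the weak derivative of u.)
Correct weak derivative would be u'(x) = 4*x - 2.


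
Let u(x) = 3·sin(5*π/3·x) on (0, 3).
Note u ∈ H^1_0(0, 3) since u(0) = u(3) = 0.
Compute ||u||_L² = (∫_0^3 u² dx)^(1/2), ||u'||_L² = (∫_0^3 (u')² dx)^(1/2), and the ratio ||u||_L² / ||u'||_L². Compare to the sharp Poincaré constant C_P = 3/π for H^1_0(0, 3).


||u||_L² / ||u'||_L² = 3/(5*π) < C_P = 3/π.

u(x) = 3·sin(5*π/3·x), so u'(x) = 5*π*cos(5*π*x/3).
Writing u(x) = A·sin(kπx/L) with A = 3 and k = 5, use ∫_0^L sin²(kπx/L) dx = L/2 and ∫_0^L cos²(kπx/L) dx = L/2.
u² = 9·sin²(5*π/3·x) and (u')² = 25*π^2·cos²(5*π/3·x), and each of sin², cos² integrates to L/2 = 3/2 over (0, 3).
∫_0^3 u² dx = 27/2, so ||u||_L² = 3*sqrt(6)/2.
∫_0^3 (u')² dx = 75*π^2/2, so ||u'||_L² = 5*sqrt(6)*π/2.
Ratio ||u||_L² / ||u'||_L² = 3/(5*π).
Sharp Poincaré constant on H^1_0(0, 3) is C_P = L/π = 3/π, achieved by sin(π/3·x).
This is the k = 5 harmonic; the ratio L/(kπ) is strictly less than C_P = L/π, consistent with the sharp inequality ||u||_L² ≤ C_P ||u'||_L².


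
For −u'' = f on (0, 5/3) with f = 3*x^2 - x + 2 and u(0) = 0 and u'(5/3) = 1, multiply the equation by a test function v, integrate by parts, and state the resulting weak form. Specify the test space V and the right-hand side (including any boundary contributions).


V = {v ∈ H^1(0, 5/3) : v(0) = 0} (test functions vanish at x = 0 where u is specified); weak form: ∫_0^5/3 u'v' dx = ∫_0^5/3 (3*x^2 - x + 2) v dx + v(5/3) for all v ∈ V.

Multiply both sides by a test function v and integrate from 0 to 5/3:
  ∫_0^5/3 −u''(x) v(x) dx = ∫_0^5/3 f(x) v(x) dx.
Integrate the LHS by parts once:
  ∫_0^5/3 −u'' v dx = −[u'(x) v(x)]_0^5/3 + ∫_0^5/3 u'(x) v'(x) dx.
Thus ∫_0^5/3 u'(x) v'(x) dx = ∫_0^5/3 f(x) v(x) dx + [u'(x) v(x)]_0^5/3.
Choose V so that boundary terms are either known or forced to vanish.
Mixed BC: u(0) = 0 (Dirichlet) and u'(5/3) = 1 (Neumann). Define V = {v ∈ H^1(0, 5/3) : v(0) = 0}. Then [u' v]_0^5/3 = u'(5/3)·v(5/3) − u'(0)·0 = v(5/3).
Weak formulation: find u (satisfying any essential BC) such that ∫_0^5/3 u'(x) v'(x) dx = ∫_0^5/3 f v dx + v(5/3) for all v ∈ V (Dirichlet at 0 absorbed into V; Neumann datum at x = 5/3 contributes the boundary term).
Substituting f(x) = 3*x^2 - x + 2, the right-hand side is ∫_0^5/3 (3*x^2 - x + 2) v dx + v(5/3).


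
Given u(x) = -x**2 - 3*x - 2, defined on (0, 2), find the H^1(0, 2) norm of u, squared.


||u||_{H^1}^2 = 2246/15

The H^1 norm (squared) on an interval (0, L) is
  ||u||_{H^1}^2 = ∫_0^L u(x)^2 dx + ∫_0^L u'(x)^2 dx.
Compute u'(x) = -2*x - 3.
Then u(x)^2 = x**4 + 6*x**3 + 13*x**2 + 12*x + 4 and u'(x)^2 = 4*x**2 + 12*x + 9.
Integrate each monomial from 0 to 2 using ∫_0^2 c·x^n dx = c·2^(n+1)/(n+1):
  ∫_0^2 u(x)^2 dx = ∫_0^2 (x^4 + 6*x^3 + 13*x^2 + 12*x + 4) dx. Term by term:
    ∫_0^2 x^4 dx = 32/5;  ∫_0^2 6*x^3 dx = 24;  ∫_0^2 13*x^2 dx = 104/3;
    ∫_0^2 12*x dx = 24;  ∫_0^2 4 dx = 8.
  Sum: 32/5 + 24 + 104/3 + 24 + 8 = 1456/15.
  ∫_0^2 u'(x)^2 dx = ∫_0^2 (4*x^2 + 12*x + 9) dx. Term by term:
    ∫_0^2 4*x^2 dx = 32/3;  ∫_0^2 12*x dx = 24;  ∫_0^2 9 dx = 18.
  Sum: 32/3 + 24 + 18 = 158/3.
Adding: ||u||_{H^1}^2 = 1456/15 + 158/3 = 2246/15.


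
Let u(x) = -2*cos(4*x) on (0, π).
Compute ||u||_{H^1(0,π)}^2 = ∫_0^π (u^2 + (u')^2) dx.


||u||_{H^1(0,π)}^2 = 34*π

u'(x) = 8*sin(4*x).
Expand u² and (u')² and integrate term by term on (0, π), using: for integers n ≥ 1, ∫_0^π sin²(nx) dx = ∫_0^π cos²(nx) dx = π/2; for n ≠ n', ∫_0^π sin(nx)sin(n'x) dx = ∫_0^π cos(nx)cos(n'x) dx = 0; and by product-to-sum, ∫_0^π sin(nx)cos(n'x) dx = ½∫_0^π [sin((n+n')x) + sin((n−n')x)] dx, which is 0 when n+n' is even and 2n/(n²−n'²) when n+n' is odd (it need not vanish on (0, π)).
  u² squared terms: (-2)²·∫cos(4x)² dx = 4·π/2 = 2*π.
  So ∫_0^π u² dx = 2*π.
  (u')² squared terms: (8)²·∫sin(4x)² dx = 64·π/2 = 32*π.
  So ∫_0^π (u')² dx = 32*π.
||u||_{H^1}^2 = (2*π) + (32*π) = 34*π.


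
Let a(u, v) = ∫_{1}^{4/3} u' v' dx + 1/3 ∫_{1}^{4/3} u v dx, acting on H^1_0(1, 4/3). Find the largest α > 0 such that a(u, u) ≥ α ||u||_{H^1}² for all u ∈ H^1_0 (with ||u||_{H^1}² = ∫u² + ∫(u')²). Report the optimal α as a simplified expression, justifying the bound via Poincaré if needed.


α = (1 + 27*π^2)/(3*(1 + 9*π^2))

Coercivity of a(·,·) on H^1_0(1, 4/3) means a(u, u) ≥ α ||u||_{H^1}² for every u ∈ H^1_0.
The interval has length L = 1/3, and Poincaré/coercivity depend only on L. Here a(u, u) = ∫(u')² + (1/3)·∫u².
Here 0 < c = 1/3 < 1. The condition a(u,u) ≥ α||u||_{H^1}² reads (1−α)∫(u')² ≥ (α−c)∫u². Any admissible α is ≤ 1 (rapidly oscillating u have ∫u²/∫(u')² → 0), and α = 1 would force 0 ≥ (1−c)∫u², impossible since c < 1; so 1−α > 0. By the sharp Poincaré inequality on H^1_0 of an interval of length L, ∫(u')² ≥ (π/L)²∫u² with equality for the first sine mode sin(π(x−x₀)/L) (x₀ the left endpoint), so the inequality holds for all u iff (1−α)(π/L)² ≥ α − c, i.e. α ≤ ((π/L)² + c)/((π/L)² + 1) = (1 + c(L/π)²)/(1 + (L/π)²). With (π/L)² = 9*π^2 and c = 1/3, the largest admissible constant is α = ((π/L)² + c)/((π/L)² + 1).
Simplifying, α = (1 + 27*π^2)/(3*(1 + 9*π^2)).


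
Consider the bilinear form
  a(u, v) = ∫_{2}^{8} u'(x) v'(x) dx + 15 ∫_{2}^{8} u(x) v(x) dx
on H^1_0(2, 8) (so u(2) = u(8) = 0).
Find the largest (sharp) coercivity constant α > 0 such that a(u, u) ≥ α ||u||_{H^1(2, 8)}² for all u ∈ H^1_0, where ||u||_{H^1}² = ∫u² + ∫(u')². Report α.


α = 1

Coercivity of a(·,·) on H^1_0(2, 8) means a(u, u) ≥ α ||u||_{H^1}² for every u ∈ H^1_0.
The interval has length L = 6, and Poincaré/coercivity depend only on L. Here a(u, u) = ∫(u')² + (15)·∫u².
Here c = 15 ≥ 1, so a(u,u) = ∫(u')² + c∫u² ≥ ∫(u')² + ∫u² = ||u||_{H^1}², i.e. α = 1 works. No larger α is possible: a(u,u) ≥ α||u||_{H^1}² means (1−α)∫(u')² ≥ (α−c)∫u², and for the modes u_n = sin(nπ(x−x₀)/L) (x₀ the left endpoint) one has ∫u_n²/∫(u_n')² = (L/(nπ))² → 0, so a(u_n,u_n)/||u_n||_{H^1}² → 1. Hence the optimal constant is α = 1.
Therefore α = 1.


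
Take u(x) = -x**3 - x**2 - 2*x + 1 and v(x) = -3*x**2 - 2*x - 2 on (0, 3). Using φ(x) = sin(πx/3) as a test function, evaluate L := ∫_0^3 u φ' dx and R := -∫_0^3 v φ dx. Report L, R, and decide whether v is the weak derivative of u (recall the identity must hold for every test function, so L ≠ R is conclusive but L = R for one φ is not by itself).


LHS = -324/π^3 + 111/π, RHS = -324/π^3 + 111/π. Yes, v = u' weakly.

u(x) = -x**3 - x**2 - 2*x + 1, classical derivative u'(x) = -3*x**2 - 2*x - 2.
φ(x) = sin(πx/3), so φ'(x) = π*cos(π*x/3)/3.
Note φ(0) = φ(3) = 0, so the boundary term u·φ vanishes.
LHS = ∫_0^3 u(x) φ'(x) dx = ∫_0^3 (-π*x^3*cos(π*x/3)/3 - π*x^2*cos(π*x/3)/3 - 2*π*x*cos(π*x/3)/3 + π*cos(π*x/3)/3) dx. Term by term:
  ∫_0^3 π*cos(π*x/3)/3 dx = 0;  ∫_0^3 -2*π*x*cos(π*x/3)/3 dx = 12/π;  ∫_0^3 -π*x^2*cos(π*x/3)/3 dx = 18/π;
  ∫_0^3 -π*x^3*cos(π*x/3)/3 dx = -324/π^3 + 81/π.
Sum: 0 + 12/π + 18/π + -324/π^3 + 81/π = -324/π^3 + 111/π.
So LHS = -324/π^3 + 111/π.
∫_0^3 v(x) φ(x) dx = ∫_0^3 (-3*x^2*sin(π*x/3) - 2*x*sin(π*x/3) - 2*sin(π*x/3)) dx. Term by term:
  ∫_0^3 -2*sin(π*x/3) dx = -12/π;  ∫_0^3 -3*x^2*sin(π*x/3) dx = -81/π + 324/π^3;  ∫_0^3 -2*x*sin(π*x/3) dx = -18/π.
Sum: -12/π + -81/π + 324/π^3 − 18/π = -111/π + 324/π^3.
So RHS = -∫_0^3 v(x) φ(x) dx = -324/π^3 + 111/π.
LHS = RHS, so the identity holds for this test φ.
Moreover u is smooth here and v(x) = u'(x) = -3*x**2 - 2*x - 2 pointwise, so the identity holds for every test function. Hence v is the weak derivative of u.


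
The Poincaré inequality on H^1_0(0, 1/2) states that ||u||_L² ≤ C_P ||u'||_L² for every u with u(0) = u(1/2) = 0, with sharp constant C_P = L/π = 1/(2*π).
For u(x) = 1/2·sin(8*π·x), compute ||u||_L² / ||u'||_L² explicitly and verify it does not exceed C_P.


||u||_L² / ||u'||_L² = 1/(8*π) < C_P = 1/(2*π).

u(x) = 1/2·sin(8*π·x), so u'(x) = 4*π*cos(8*π*x).
Writing u(x) = A·sin(kπx/L) with A = 1/2 and k = 4, use ∫_0^L sin²(kπx/L) dx = L/2 and ∫_0^L cos²(kπx/L) dx = L/2.
u² = 1/4·sin²(8*π·x) and (u')² = 16*π^2·cos²(8*π·x), and each of sin², cos² integrates to L/2 = 1/4 over (0, 1/2).
∫_0^1/2 u² dx = 1/16, so ||u||_L² = 1/4.
∫_0^1/2 (u')² dx = 4*π^2, so ||u'||_L² = 2*π.
Ratio ||u||_L² / ||u'||_L² = 1/(8*π).
Sharp Poincaré constant on H^1_0(0, 1/2) is C_P = L/π = 1/(2*π), achieved by sin(2*π·x).
This is the k = 4 harmonic; the ratio L/(kπ) is strictly less than C_P = L/π, consistent with the sharp inequality ||u||_L² ≤ C_P ||u'||_L².


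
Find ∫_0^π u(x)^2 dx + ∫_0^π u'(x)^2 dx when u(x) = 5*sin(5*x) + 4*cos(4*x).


||u||_{H^1(0,π)}^2 = 6800/9 + 461*π

u'(x) = -16*sin(4*x) + 25*cos(5*x).
Expand u² and (u')² and integrate term by term on (0, π), using: for integers n ≥ 1, ∫_0^π sin²(nx) dx = ∫_0^π cos²(nx) dx = π/2; for n ≠ n', ∫_0^π sin(nx)sin(n'x) dx = ∫_0^π cos(nx)cos(n'x) dx = 0; and by product-to-sum, ∫_0^π sin(nx)cos(n'x) dx = ½∫_0^π [sin((n+n')x) + sin((n−n')x)] dx, which is 0 when n+n' is even and 2n/(n²−n'²) when n+n' is odd (it need not vanish on (0, π)).
  u² squared terms: (4)²·∫cos(4x)² dx = 16·π/2 = 8*π;  (5)²·∫sin(5x)² dx = 25·π/2 = 25*π/2.
  u² cross terms: 2·(4)·(5)·∫cos(4x)·sin(5x) dx = 40·(10/9) = 400/9.
  So ∫_0^π u² dx = 8*π + 25*π/2 + 400/9 = 400/9 + 41*π/2.
  (u')² squared terms: (-16)²·∫sin(4x)² dx = 256·π/2 = 128*π;  (25)²·∫cos(5x)² dx = 625·π/2 = 625*π/2.
  (u')² cross terms: 2·(-16)·(25)·∫sin(4x)·cos(5x) dx = -800·(-8/9) = 6400/9.
  So ∫_0^π (u')² dx = 128*π + 625*π/2 + 6400/9 = 6400/9 + 881*π/2.
||u||_{H^1}^2 = (400/9 + 41*π/2) + (6400/9 + 881*π/2) = 6800/9 + 461*π.


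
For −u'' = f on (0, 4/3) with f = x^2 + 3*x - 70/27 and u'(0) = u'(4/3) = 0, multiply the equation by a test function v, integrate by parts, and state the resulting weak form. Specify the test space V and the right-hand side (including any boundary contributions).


V = H^1(0, 4/3) (no boundary constraint on v; u is determined up to an additive constant); weak form: ∫_0^4/3 u'v' dx = ∫_0^4/3 (x^2 + 3*x - 70/27) v dx for all v ∈ V.

Multiply both sides by a test function v and integrate from 0 to 4/3:
  ∫_0^4/3 −u''(x) v(x) dx = ∫_0^4/3 f(x) v(x) dx.
Integrate the LHS by parts once:
  ∫_0^4/3 −u'' v dx = −[u'(x) v(x)]_0^4/3 + ∫_0^4/3 u'(x) v'(x) dx.
Thus ∫_0^4/3 u'(x) v'(x) dx = ∫_0^4/3 f(x) v(x) dx + [u'(x) v(x)]_0^4/3.
Choose V so that boundary terms are either known or forced to vanish.
u has homogeneous Neumann: u'(0) = u'(4/3) = 0. So [u' v]_0^4/3 = 0·v(4/3) − 0·v(0) = 0 for any v; take V = H^1(0, 4/3).
Weak formulation: find u (satisfying any essential BC) such that ∫_0^4/3 u'(x) v'(x) dx = ∫_0^4/3 f v dx for all v ∈ V (homogeneous Neumann, so boundary terms vanish).
Substituting f(x) = x^2 + 3*x - 70/27, the right-hand side is ∫_0^4/3 (x^2 + 3*x - 70/27) v dx.
Compatibility check (pure Neumann): taking v ≡ 1 ∈ V gives 0 = ∫_0^4/3 f dx + (0) − (0), i.e. ∫_0^4/3 f dx must equal u'(0) − u'(4/3) = 0. Indeed ∫_0^4/3 (x^2 + 3*x - 70/27) dx = 0, so the data are compatible. The solution is then unique only up to an additive constant (fix it e.g. by requiring ∫_0^4/3 u dx = 0).


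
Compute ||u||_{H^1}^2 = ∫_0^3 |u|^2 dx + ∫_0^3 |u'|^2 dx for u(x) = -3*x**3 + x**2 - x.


||u||_{H^1}^2 = 404751/70

The H^1 norm (squared) on an interval (0, L) is
  ||u||_{H^1}^2 = ∫_0^L u(x)^2 dx + ∫_0^L u'(x)^2 dx.
Compute u'(x) = -9*x**2 + 2*x - 1.
Then u(x)^2 = 9*x**6 - 6*x**5 + 7*x**4 - 2*x**3 + x**2 and u'(x)^2 = 81*x**4 - 36*x**3 + 22*x**2 - 4*x + 1.
Integrate each monomial from 0 to 3 using ∫_0^3 c·x^n dx = c·3^(n+1)/(n+1):
  ∫_0^3 u(x)^2 dx = ∫_0^3 (9*x^6 - 6*x^5 + 7*x^4 - 2*x^3 + x^2) dx. Term by term:
    ∫_0^3 9*x^6 dx = 19683/7;  ∫_0^3 -6*x^5 dx = -729;  ∫_0^3 7*x^4 dx = 1701/5;
    ∫_0^3 -2*x^3 dx = -81/2;  ∫_0^3 x^2 dx = 9.
  Sum: 19683/7 − 729 + 1701/5 − 81/2 + 9 = 167409/70.
  ∫_0^3 u'(x)^2 dx = ∫_0^3 (81*x^4 - 36*x^3 + 22*x^2 - 4*x + 1) dx. Term by term:
    ∫_0^3 81*x^4 dx = 19683/5;  ∫_0^3 -36*x^3 dx = -729;  ∫_0^3 22*x^2 dx = 198;
    ∫_0^3 -4*x dx = -18;  ∫_0^3 1 dx = 3.
  Sum: 19683/5 − 729 + 198 − 18 + 3 = 16953/5.
Adding: ||u||_{H^1}^2 = 167409/70 + 16953/5 = 404751/70.


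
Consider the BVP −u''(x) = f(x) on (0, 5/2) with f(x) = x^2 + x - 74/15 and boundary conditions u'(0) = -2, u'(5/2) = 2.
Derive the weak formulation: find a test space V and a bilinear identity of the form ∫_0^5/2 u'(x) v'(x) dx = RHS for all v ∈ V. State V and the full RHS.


V = H^1(0, 5/2) (v unrestricted at boundary; u is determined up to an additive constant); weak form: ∫_0^5/2 u'v' dx = ∫_0^5/2 (x^2 + x - 74/15) v dx + 2·v(5/2) + 2·v(0) for all v ∈ V.

Multiply both sides by a test function v and integrate from 0 to 5/2:
  ∫_0^5/2 −u''(x) v(x) dx = ∫_0^5/2 f(x) v(x) dx.
Integrate the LHS by parts once:
  ∫_0^5/2 −u'' v dx = −[u'(x) v(x)]_0^5/2 + ∫_0^5/2 u'(x) v'(x) dx.
Thus ∫_0^5/2 u'(x) v'(x) dx = ∫_0^5/2 f(x) v(x) dx + [u'(x) v(x)]_0^5/2.
Choose V so that boundary terms are either known or forced to vanish.
u has inhomogeneous Neumann u'(0) = -2, u'(5/2) = 2. [u' v]_0^5/2 = (2)·v(5/2) − (-2)·v(0) = 2·v(5/2) + 2·v(0). Take V = H^1(0, 5/2); boundary term becomes part of RHS.
Weak formulation: find u (satisfying any essential BC) such that ∫_0^5/2 u'(x) v'(x) dx = ∫_0^5/2 f v dx + 2·v(5/2) + 2·v(0) for all v ∈ V (Neumann data are natural BCs: they enter the RHS as boundary terms).
Substituting f(x) = x^2 + x - 74/15, the right-hand side is ∫_0^5/2 (x^2 + x - 74/15) v dx + 2·v(5/2) + 2·v(0).
Compatibility check (pure Neumann): taking v ≡ 1 ∈ V gives 0 = ∫_0^5/2 f dx + (2) − (-2), i.e. ∫_0^5/2 f dx must equal u'(0) − u'(5/2) = -4. Indeed ∫_0^5/2 (x^2 + x - 74/15) dx = -4, so the data are compatible. The solution is then unique only up to an additive constant (fix it e.g. by requiring ∫_0^5/2 u dx = 0).


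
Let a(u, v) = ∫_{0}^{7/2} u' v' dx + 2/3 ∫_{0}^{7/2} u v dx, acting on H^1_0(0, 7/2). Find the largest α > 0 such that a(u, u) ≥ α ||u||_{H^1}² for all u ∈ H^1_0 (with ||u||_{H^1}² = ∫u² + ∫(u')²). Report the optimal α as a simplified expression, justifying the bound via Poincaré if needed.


α = 2*(49 + 6*π^2)/(3*(4*π^2 + 49))

Coercivity of a(·,·) on H^1_0(0, 7/2) means a(u, u) ≥ α ||u||_{H^1}² for every u ∈ H^1_0.
The interval has length L = 7/2, and Poincaré/coercivity depend only on L. Here a(u, u) = ∫(u')² + (2/3)·∫u².
Here 0 < c = 2/3 < 1. The condition a(u,u) ≥ α||u||_{H^1}² reads (1−α)∫(u')² ≥ (α−c)∫u². Any admissible α is ≤ 1 (rapidly oscillating u have ∫u²/∫(u')² → 0), and α = 1 would force 0 ≥ (1−c)∫u², impossible since c < 1; so 1−α > 0. By the sharp Poincaré inequality on H^1_0 of an interval of length L, ∫(u')² ≥ (π/L)²∫u² with equality for the first sine mode sin(π(x−x₀)/L) (x₀ the left endpoint), so the inequality holds for all u iff (1−α)(π/L)² ≥ α − c, i.e. α ≤ ((π/L)² + c)/((π/L)² + 1) = (1 + c(L/π)²)/(1 + (L/π)²). With (π/L)² = 4*π^2/49 and c = 2/3, the largest admissible constant is α = ((π/L)² + c)/((π/L)² + 1).
Simplifying, α = 2*(49 + 6*π^2)/(3*(4*π^2 + 49)).


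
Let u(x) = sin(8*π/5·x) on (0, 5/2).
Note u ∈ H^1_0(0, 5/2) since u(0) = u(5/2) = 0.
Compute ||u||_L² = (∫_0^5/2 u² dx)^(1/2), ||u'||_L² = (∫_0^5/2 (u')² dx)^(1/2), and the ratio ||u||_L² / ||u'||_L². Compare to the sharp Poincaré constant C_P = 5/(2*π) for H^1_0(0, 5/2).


||u||_L² / ||u'||_L² = 5/(8*π) < C_P = 5/(2*π).

u(x) = sin(8*π/5·x), so u'(x) = 8*π*cos(8*π*x/5)/5.
Writing u(x) = A·sin(kπx/L) with A = 1 and k = 4, use ∫_0^L sin²(kπx/L) dx = L/2 and ∫_0^L cos²(kπx/L) dx = L/2.
u² = 1·sin²(8*π/5·x) and (u')² = 64*π^2/25·cos²(8*π/5·x), and each of sin², cos² integrates to L/2 = 5/4 over (0, 5/2).
∫_0^5/2 u² dx = 5/4, so ||u||_L² = sqrt(5)/2.
∫_0^5/2 (u')² dx = 16*π^2/5, so ||u'||_L² = 4*sqrt(5)*π/5.
Ratio ||u||_L² / ||u'||_L² = 5/(8*π).
Sharp Poincaré constant on H^1_0(0, 5/2) is C_P = L/π = 5/(2*π), achieved by sin(2*π/5·x).
This is the k = 4 harmonic; the ratio L/(kπ) is strictly less than C_P = L/π, consistent with the sharp inequality ||u||_L² ≤ C_P ||u'||_L².
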